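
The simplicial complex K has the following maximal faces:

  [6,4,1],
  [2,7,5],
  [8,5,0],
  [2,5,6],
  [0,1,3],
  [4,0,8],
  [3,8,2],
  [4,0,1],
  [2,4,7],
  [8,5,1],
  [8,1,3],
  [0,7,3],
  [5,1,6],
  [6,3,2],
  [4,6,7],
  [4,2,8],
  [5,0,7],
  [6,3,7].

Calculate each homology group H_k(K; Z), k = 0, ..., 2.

K has 9 vertices, 27 edges, 18 triangles.
rank ∂_0 = 0, rank ∂_1 = 8 ⇒ b_0 = 9 − 0 − 8 = 1; all invariant factors of ∂_1 are 1 so no torsion. So H_0 ≅ Z.
rank ∂_1 = 8, rank ∂_2 = 18 ⇒ b_1 = 27 − 8 − 18 = 1; ∂_2 has invariant factor(s) [2] giving torsion. So H_1 ≅ Z ⊕ Z/2.
rank ∂_2 = 18, rank ∂_3 = 0 ⇒ b_2 = 18 − 18 − 0 = 0. So H_2 ≅ 0.

H_0 ≅ Z,  H_1 ≅ Z ⊕ Z/2,  H_2 = 0.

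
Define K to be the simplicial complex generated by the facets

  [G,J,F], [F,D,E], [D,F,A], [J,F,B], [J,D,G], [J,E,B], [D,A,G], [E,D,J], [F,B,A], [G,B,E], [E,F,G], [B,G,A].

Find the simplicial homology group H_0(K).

H_0 = Z.

Fix the vertex order A < B < D < E < F < G < J and write every simplex with vertices in increasing order. Then dim K = 2 and the simplices of K are:

  0-simplices (7): A, B, D, E, F, G, J
  1-simplices (18): AB, AD, AF, AG, BE, BF, BG, BJ, DE, DF, DG, DJ, EF, EG, EJ, FG, FJ, GJ
  2-simplices (12): ABF, ABG, ADF, ADG, BEG, BEJ, BFJ, DEF, DEJ, DGJ, EFG, FGJ

Hence C_0 ≅ Z^7, C_1 ≅ Z^18, C_2 ≅ Z^12.

The boundary map ∂_1: C_1 → C_0 maps an edge to its endpoints' difference, ∂[p,q] = q − p.
This gives a 7×18 integer matrix of rank 6; reducing to Smith normal form yields diagonal entries (1,1,1,1,1,1).

∂_2: C_2 → C_1 acts by ∂[p,q,r] = [q,r] − [p,r] + [p,q]. For instance
  ∂BEJ = EJ − BJ + BE,
  ∂DGJ = GJ − DJ + DG.
The 18×12 boundary matrix has rank 12 and Smith normal form diag(1,1,1,1,1,1,1,1,1,1,1,2).

Now H_k = ker ∂_k / im ∂_{k+1}, so:

  H_0: rank C_0 − rank ∂_1 = 7 − 6 = 1, and the invariant factors of ∂_1 are all 1, so H_0 ≅ Z.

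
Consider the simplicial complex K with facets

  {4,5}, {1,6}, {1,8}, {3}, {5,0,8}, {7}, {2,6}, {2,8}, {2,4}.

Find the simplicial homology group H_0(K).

H_0 ≅ Z^3.

Take the total order 0 < 1 < 2 < 3 < 4 < 5 < 6 < 7 < 8 on the vertex set. Then K (dimension 2) consists of the simplices:

  0-simplices (9): [0], [1], [2], [3], [4], [5], [6], [7], [8]
  1-simplices (9): [0,5], [0,8], [1,6], [1,8], [2,4], [2,6], [2,8], [4,5], [5,8]
  2-simplices (1): [0,5,8]

so the chain groups are C_0 ≅ Z^9, C_1 ≅ Z^9, C_2 ≅ Z^1.

The boundary map ∂_1: C_1 → C_0 is given by ∂[p,q] = [q] − [p]. For instance
  ∂[5,8] = [8] − [5].
This gives a 9×9 integer matrix of rank 6; reducing to Smith normal form yields diagonal entries (1,1,1,1,1,1).

The boundary map ∂_2: C_2 → C_1 maps a triangle to the signed sum of its edges. For instance
  ∂[0,5,8] = [5,8] − [0,8] + [0,5].
The 9×1 boundary matrix has rank 1 and Smith normal form diag(1).

From H_k ≅ ker(∂_k) / im(∂_{k+1}) we obtain:

  H_0: rank C_0 − rank ∂_1 = 9 − 6 = 3, and the invariant factors of ∂_1 are all 1, so H_0 = Z^3.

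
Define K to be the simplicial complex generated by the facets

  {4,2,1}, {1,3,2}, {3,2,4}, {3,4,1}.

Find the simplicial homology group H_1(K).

H_1 = 0.

Fix the vertex order 1 < 2 < 3 < 4 and write every simplex with vertices in increasing order. Then dim K = 2 and the simplices of K are:

  0-simplices (4): [1], [2], [3], [4]
  1-simplices (6): [1,2], [1,3], [1,4], [2,3], [2,4], [3,4]
  2-simplices (4): [1,2,3], [1,2,4], [1,3,4], [2,3,4]

giving chain groups C_0 ≅ Z^4, C_1 ≅ Z^6, C_2 ≅ Z^4.

The boundary map ∂_1: C_1 → C_0 maps an edge to its endpoints' difference, ∂[p,q] = q − p. For instance
  ∂[1,4] = [4] − [1].
The 4×6 boundary matrix has rank 3 and Smith normal form diag(1,1,1).

Boundary ∂_2: C_2 → C_1 maps a triangle to the signed sum of its edges. For instance
  ∂[1,2,3] = [2,3] − [1,3] + [1,2],
  ∂[2,3,4] = [3,4] − [2,4] + [2,3].
This gives a 6×4 integer matrix of rank 3; reducing to Smith normal form yields diagonal entries (1,1,1).

From H_k ≅ ker(∂_k) / im(∂_{k+1}) we obtain:

  H_1: rank ker ∂_1 − rank ∂_2 = (6 − 3) − 3 = 0, and the invariant factors of ∂_2 are all 1, so H_1 ≅ 0.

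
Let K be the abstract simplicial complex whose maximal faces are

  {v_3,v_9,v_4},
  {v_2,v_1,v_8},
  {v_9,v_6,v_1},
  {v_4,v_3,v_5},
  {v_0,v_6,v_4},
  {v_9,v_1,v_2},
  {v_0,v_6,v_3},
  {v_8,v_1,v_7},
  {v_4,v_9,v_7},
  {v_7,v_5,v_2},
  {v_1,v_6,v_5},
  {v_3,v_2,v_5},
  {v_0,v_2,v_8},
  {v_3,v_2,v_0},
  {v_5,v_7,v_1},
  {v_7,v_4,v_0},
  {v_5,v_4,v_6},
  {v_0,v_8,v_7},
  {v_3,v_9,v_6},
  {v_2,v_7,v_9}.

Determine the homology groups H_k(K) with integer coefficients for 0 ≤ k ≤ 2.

Order the vertices as v_0 < v_1 < v_2 < v_3 < v_4 < v_5 < v_6 < v_7 < v_8 < v_9. Listing each simplex with vertices in this order, K has dimension 2 with simplices:

  0-simplices (10): [v_0], [v_1], [v_2], [v_3], [v_4], [v_5], [v_6], [v_7], [v_8], [v_9]
  1-simplices (30): (30 of them)
  2-simplices (20): (20 of them)

Hence C_0 ≅ Z^10, C_1 ≅ Z^30, C_2 ≅ Z^20.

The boundary map ∂_1: C_1 → C_0 maps an edge to its endpoints' difference, ∂[p,q] = q − p. For instance
  ∂[v_3,v_6] = [v_6] − [v_3].
As a 10×30 matrix over Z this has rank 9, with invariant factors (1,1,1,1,1,1,1,1,1).

Boundary ∂_2: C_2 → C_1 maps a triangle to the signed sum of its edges. For instance
  ∂[v_0,v_4,v_6] = [v_4,v_6] − [v_0,v_6] + [v_0,v_4],
  ∂[v_0,v_7,v_8] = [v_7,v_8] − [v_0,v_8] + [v_0,v_7].
This gives a 30×20 integer matrix of rank 20; reducing to Smith normal form yields diagonal entries (1,1,1,1,1,1,1,1,1,1,1,1,1,1,1,1,1,1,1,2).

Computing H_k = (kernel of ∂_k) / (image of ∂_{k+1}):

  H_0: rank C_0 − rank ∂_1 = 10 − 9 = 1, and the invariant factors of ∂_1 are all 1, so H_0 = Z.
  H_1: rank ker ∂_1 − rank ∂_2 = (30 − 9) − 20 = 1, and ∂_2 has invariant factor 2 > 1, so H_1 = Z ⊕ Z/2Z.
  H_2: rank ker ∂_2 − rank ∂_3 = (20 − 20) − 0 = 0, and there is no ∂_3, so H_2 = 0.

As a check, the Euler characteristic is 10 − 30 + 20 = 0, which agrees with 1 − 1 + 0 = 0.

H_0 = Z,  H_1 = Z ⊕ Z/2Z,  H_2 = 0.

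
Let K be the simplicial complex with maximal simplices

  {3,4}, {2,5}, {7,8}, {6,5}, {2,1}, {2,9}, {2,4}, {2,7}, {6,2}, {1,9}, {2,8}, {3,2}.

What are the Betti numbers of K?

K has 9 vertices, 12 edges.
rank ∂_0 = 0, rank ∂_1 = 8 ⇒ b_0 = 9 − 0 − 8 = 1; all invariant factors of ∂_1 are 1 so no torsion. So H_0 = Z.
rank ∂_1 = 8, rank ∂_2 = 0 ⇒ b_1 = 12 − 8 − 0 = 4. So H_1 = Z^4.

b_0 = 1, b_1 = 4.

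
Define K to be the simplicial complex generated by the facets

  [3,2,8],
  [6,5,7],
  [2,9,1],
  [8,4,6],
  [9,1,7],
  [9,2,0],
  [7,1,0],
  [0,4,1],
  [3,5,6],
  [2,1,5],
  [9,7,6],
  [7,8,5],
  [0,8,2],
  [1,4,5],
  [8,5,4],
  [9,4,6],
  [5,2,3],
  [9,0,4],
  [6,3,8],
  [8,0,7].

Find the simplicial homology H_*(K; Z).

H_0 = Z,  H_1 = Z ⊕ Z_2,  H_2 = 0.

Fix the vertex order 0 < 1 < 2 < 3 < 4 < 5 < 6 < 7 < 8 < 9 and write every simplex with vertices in increasing order. Then dim K = 2 and the simplices of K are:

  0-simplices (10): [0], [1], [2], [3], [4], [5], [6], [7], [8], [9]
  1-simplices (30): (30 of them)
  2-simplices (20): (20 of them)

Hence C_0 ≅ Z^10, C_1 ≅ Z^30, C_2 ≅ Z^20.

The boundary map ∂_1: C_1 → C_0 is given by ∂[p,q] = [q] − [p]. For instance
  ∂[4,9] = [9] − [4].
As a 10×30 matrix over Z this has rank 9, with invariant factors (1,1,1,1,1,1,1,1,1).

Boundary ∂_2: C_2 → C_1 maps a triangle to the signed sum of its edges. For instance
  ∂[1,4,5] = [4,5] − [1,5] + [1,4],
  ∂[3,6,8] = [6,8] − [3,8] + [3,6].
As a 30×20 matrix over Z this has rank 20, with invariant factors (1,1,1,1,1,1,1,1,1,1,1,1,1,1,1,1,1,1,1,2).

Computing H_k = (kernel of ∂_k) / (image of ∂_{k+1}):

  H_0: rank C_0 − rank ∂_1 = 10 − 9 = 1, and the invariant factors of ∂_1 are all 1, so H_0 ≅ Z.
  H_1: rank ker ∂_1 − rank ∂_2 = (30 − 9) − 20 = 1, and ∂_2 has invariant factor 2 > 1, so H_1 ≅ Z ⊕ Z_2.
  H_2: rank ker ∂_2 − rank ∂_3 = (20 − 20) − 0 = 0, and there is no ∂_3, so H_2 ≅ 0.

As a check, the Euler characteristic is 10 − 30 + 20 = 0, which agrees with 1 − 1 + 0 = 0.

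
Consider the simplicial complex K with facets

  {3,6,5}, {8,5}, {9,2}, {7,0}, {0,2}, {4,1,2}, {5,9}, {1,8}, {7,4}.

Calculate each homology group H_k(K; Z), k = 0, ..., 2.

H_0 ≅ Z,  H_1 ≅ Z^2,  H_2 = 0.

K has 10 vertices, 13 edges, 2 triangles.
rank ∂_0 = 0, rank ∂_1 = 9 ⇒ b_0 = 10 − 0 − 9 = 1; all invariant factors of ∂_1 are 1 so no torsion. So H_0 = Z.
rank ∂_1 = 9, rank ∂_2 = 2 ⇒ b_1 = 13 − 9 − 2 = 2; all invariant factors of ∂_2 are 1 so no torsion. So H_1 = Z^2.
rank ∂_2 = 2, rank ∂_3 = 0 ⇒ b_2 = 2 − 2 − 0 = 0. So H_2 = 0.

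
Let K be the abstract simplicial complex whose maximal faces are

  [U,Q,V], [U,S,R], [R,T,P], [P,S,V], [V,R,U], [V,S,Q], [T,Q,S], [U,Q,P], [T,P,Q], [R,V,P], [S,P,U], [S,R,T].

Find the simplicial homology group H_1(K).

Take the total order P < Q < R < S < T < U < V on the vertex set. Then K (dimension 2) consists of the simplices:

  0-simplices (7): P, Q, R, S, T, U, V
  1-simplices (18): PQ, PR, PS, PT, PU, PV, QS, QT, QU, QV, RS, RT, RU, RV, ST, SU, SV, UV
  2-simplices (12): PQT, PQU, PRT, PRV, PSU, PSV, QST, QSV, QUV, RST, RSU, RUV

Hence C_0 ≅ Z^7, C_1 ≅ Z^18, C_2 ≅ Z^12.

∂_1: C_1 → C_0 sends each edge [p,q] (with p < q) to q − p. For instance
  ∂ST = T − S.
The 7×18 boundary matrix has rank 6 and Smith normal form diag(1,1,1,1,1,1).

∂_2: C_2 → C_1 maps a triangle to the signed sum of its edges. For instance
  ∂RUV = UV − RV + RU,
  ∂QUV = UV − QV + QU.
As a 18×12 matrix over Z this has rank 12, with invariant factors (1,1,1,1,1,1,1,1,1,1,1,2).

Now H_k = ker ∂_k / im ∂_{k+1}, so:

  H_1: rank ker ∂_1 − rank ∂_2 = (18 − 6) − 12 = 0, and ∂_2 has invariant factor 2 > 1, so H_1 = Z/2Z.

H_1 = Z/2Z.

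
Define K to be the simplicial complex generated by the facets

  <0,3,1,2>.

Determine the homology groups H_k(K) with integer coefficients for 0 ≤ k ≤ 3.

H_0 ≅ Z,  H_1 = 0,  H_2 = 0,  H_3 = 0.

We work with the vertex ordering 0 < 1 < 2 < 3. The simplices of K, each written with vertices in increasing order, are:

  0-simplices (4): [0], [1], [2], [3]
  1-simplices (6): [0,1], [0,2], [0,3], [1,2], [1,3], [2,3]
  2-simplices (4): [0,1,2], [0,1,3], [0,2,3], [1,2,3]
  3-simplices (1): [0,1,2,3]

so the chain groups are C_0 ≅ Z^4, C_1 ≅ Z^6, C_2 ≅ Z^4, C_3 ≅ Z^1.

∂_1: C_1 → C_0 maps an edge to its endpoints' difference, ∂[p,q] = q − p.
As a 4×6 matrix over Z this has rank 3, with invariant factors (1,1,1).

The boundary map ∂_2: C_2 → C_1 maps a triangle to the signed sum of its edges. For instance
  ∂[0,1,3] = [1,3] − [0,3] + [0,1],
  ∂[0,1,2] = [1,2] − [0,2] + [0,1].
As a 6×4 matrix over Z this has rank 3, with invariant factors (1,1,1).

∂_3: C_3 → C_2 sends each 3-simplex σ to the alternating sum Σ_i (−1)^i (σ with its i-th vertex removed). For instance
  ∂[0,1,2,3] = [1,2,3] − [0,2,3] + [0,1,3] − [0,1,2].
The resulting 4×1 matrix has rank 1, and its Smith normal form has invariant factors (1).

From H_k ≅ ker(∂_k) / im(∂_{k+1}) we obtain:

  H_0: rank C_0 − rank ∂_1 = 4 − 3 = 1, and the invariant factors of ∂_1 are all 1, so H_0 ≅ Z.
  H_1: rank ker ∂_1 − rank ∂_2 = (6 − 3) − 3 = 0, and the invariant factors of ∂_2 are all 1, so H_1 ≅ 0.
  H_2: rank ker ∂_2 − rank ∂_3 = (4 − 3) − 1 = 0, and the invariant factors of ∂_3 are all 1, so H_2 ≅ 0.
  H_3: rank ker ∂_3 − rank ∂_4 = (1 − 1) − 0 = 0, and there is no ∂_4, so H_3 ≅ 0.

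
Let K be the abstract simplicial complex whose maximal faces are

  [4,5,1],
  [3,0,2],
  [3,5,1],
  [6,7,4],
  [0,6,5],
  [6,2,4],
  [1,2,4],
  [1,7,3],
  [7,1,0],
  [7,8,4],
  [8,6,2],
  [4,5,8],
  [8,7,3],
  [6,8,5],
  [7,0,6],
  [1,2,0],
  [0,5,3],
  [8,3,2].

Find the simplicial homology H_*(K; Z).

K has 9 vertices, 27 edges, 18 triangles.
rank ∂_0 = 0, rank ∂_1 = 8 ⇒ b_0 = 9 − 0 − 8 = 1; all invariant factors of ∂_1 are 1 so no torsion. So H_0 = Z.
rank ∂_1 = 8, rank ∂_2 = 18 ⇒ b_1 = 27 − 8 − 18 = 1; ∂_2 has invariant factor(s) [2] giving torsion. So H_1 = Z × Z/2.
rank ∂_2 = 18, rank ∂_3 = 0 ⇒ b_2 = 18 − 18 − 0 = 0. So H_2 = 0.

H_0 ≅ Z,  H_1 ≅ Z × Z/2,  H_2 = 0.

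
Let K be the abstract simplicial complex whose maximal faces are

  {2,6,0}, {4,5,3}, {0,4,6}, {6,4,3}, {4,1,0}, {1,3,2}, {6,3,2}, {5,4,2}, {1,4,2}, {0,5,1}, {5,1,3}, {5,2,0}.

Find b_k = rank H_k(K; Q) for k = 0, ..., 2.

b_0 = 1, b_1 = 0, b_2 = 0.

K has 7 vertices, 18 edges, 12 triangles.
rank ∂_0 = 0, rank ∂_1 = 6 ⇒ b_0 = 7 − 0 − 6 = 1; all invariant factors of ∂_1 are 1 so no torsion. So H_0 ≅ Z.
rank ∂_1 = 6, rank ∂_2 = 12 ⇒ b_1 = 18 − 6 − 12 = 0; ∂_2 has invariant factor(s) [2] giving torsion. So H_1 ≅ Z/2.
rank ∂_2 = 12, rank ∂_3 = 0 ⇒ b_2 = 12 − 12 − 0 = 0. So H_2 ≅ 0.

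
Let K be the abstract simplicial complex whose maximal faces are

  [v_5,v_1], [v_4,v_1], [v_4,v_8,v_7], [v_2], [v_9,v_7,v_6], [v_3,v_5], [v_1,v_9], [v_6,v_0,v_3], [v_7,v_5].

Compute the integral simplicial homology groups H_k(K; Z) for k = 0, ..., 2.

H_0 = Z^2,  H_1 = Z^3,  H_2 = 0.

Take the total order v_0 < v_1 < v_2 < v_3 < v_4 < v_5 < v_6 < v_7 < v_8 < v_9 on the vertex set. Then K (dimension 2) consists of the simplices:

  0-simplices (10): [v_0], [v_1], [v_2], [v_3], [v_4], [v_5], [v_6], [v_7], [v_8], [v_9]
  1-simplices (14): [v_0,v_3], [v_0,v_6], [v_1,v_4], [v_1,v_5], [v_1,v_9], [v_3,v_5], [v_3,v_6], [v_4,v_7], [v_4,v_8], [v_5,v_7], [v_6,v_7], [v_6,v_9], [v_7,v_8], [v_7,v_9]
  2-simplices (3): [v_0,v_3,v_6], [v_4,v_7,v_8], [v_6,v_7,v_9]

giving chain groups C_0 ≅ Z^10, C_1 ≅ Z^14, C_2 ≅ Z^3.

The boundary map ∂_1: C_1 → C_0 maps an edge to its endpoints' difference, ∂[p,q] = q − p.
This gives a 10×14 integer matrix of rank 8; reducing to Smith normal form yields diagonal entries (1,1,1,1,1,1,1,1).

The boundary map ∂_2: C_2 → C_1 sends each 2-simplex [p,q,r] to [q,r] − [p,r] + [p,q]. For instance
  ∂[v_6,v_7,v_9] = [v_7,v_9] − [v_6,v_9] + [v_6,v_7],
  ∂[v_4,v_7,v_8] = [v_7,v_8] − [v_4,v_8] + [v_4,v_7].
The 14×3 boundary matrix has rank 3 and Smith normal form diag(1,1,1).

Computing H_k = (kernel of ∂_k) / (image of ∂_{k+1}):

  H_0: rank C_0 − rank ∂_1 = 10 − 8 = 2, and the invariant factors of ∂_1 are all 1, so H_0 = Z^2.
  H_1: rank ker ∂_1 − rank ∂_2 = (14 − 8) − 3 = 3, and the invariant factors of ∂_2 are all 1, so H_1 = Z^3.
  H_2: rank ker ∂_2 − rank ∂_3 = (3 − 3) − 0 = 0, and there is no ∂_3, so H_2 = 0.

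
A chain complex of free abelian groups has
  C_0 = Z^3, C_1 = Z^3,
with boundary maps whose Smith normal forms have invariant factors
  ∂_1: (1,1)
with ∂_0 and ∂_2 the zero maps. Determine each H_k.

H_0 ≅ Z,  H_1 ≅ Z.

H_0: b_0 = 3 − 0 − 2 = 1; torsion from ∂_1 factors > 1: none. So H_0 ≅ Z.
H_1: b_1 = 3 − 2 − 0 = 1; torsion from ∂_2 factors > 1: none. So H_1 ≅ Z.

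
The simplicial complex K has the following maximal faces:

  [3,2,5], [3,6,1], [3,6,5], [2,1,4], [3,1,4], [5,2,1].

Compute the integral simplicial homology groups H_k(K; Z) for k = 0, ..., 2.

We work with the vertex ordering 1 < 2 < 3 < 4 < 5 < 6. The simplices of K, each written with vertices in increasing order, are:

  0-simplices (6): [1], [2], [3], [4], [5], [6]
  1-simplices (12): [1,2], [1,3], [1,4], [1,5], [1,6], [2,3], [2,4], [2,5], [3,4], [3,5], [3,6], [5,6]
  2-simplices (6): [1,2,4], [1,2,5], [1,3,4], [1,3,6], [2,3,5], [3,5,6]

Hence C_0 ≅ Z^6, C_1 ≅ Z^12, C_2 ≅ Z^6.

The boundary map ∂_1: C_1 → C_0 is given by ∂[p,q] = [q] − [p]. For instance
  ∂[1,6] = [6] − [1].
As a 6×12 matrix over Z this has rank 5, with invariant factors (1,1,1,1,1).

Boundary ∂_2: C_2 → C_1 sends each 2-simplex [p,q,r] to [q,r] − [p,r] + [p,q]. For instance
  ∂[2,3,5] = [3,5] − [2,5] + [2,3],
  ∂[1,2,4] = [2,4] − [1,4] + [1,2].
As a 12×6 matrix over Z this has rank 6, with invariant factors (1,1,1,1,1,1).

Computing H_k = (kernel of ∂_k) / (image of ∂_{k+1}):

  H_0: rank C_0 − rank ∂_1 = 6 − 5 = 1, and the invariant factors of ∂_1 are all 1, so H_0 = Z.
  H_1: rank ker ∂_1 − rank ∂_2 = (12 − 5) − 6 = 1, and the invariant factors of ∂_2 are all 1, so H_1 = Z.
  H_2: rank ker ∂_2 − rank ∂_3 = (6 − 6) − 0 = 0, and there is no ∂_3, so H_2 = 0.

As a check, the Euler characteristic is 6 − 12 + 6 = 0, which agrees with 1 − 1 + 0 = 0.
(K is a triangulation of the cylinder S^1 x I.)

H_0 = Z,  H_1 = Z,  H_2 = 0.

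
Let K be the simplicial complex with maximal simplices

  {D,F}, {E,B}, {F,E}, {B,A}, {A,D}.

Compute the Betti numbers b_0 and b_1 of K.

b_0 = 1, b_1 = 1.

Take the total order A < B < D < E < F on the vertex set. Then K (dimension 1) consists of the simplices:

  0-simplices (5): A, B, D, E, F
  1-simplices (5): AB, AD, BE, DF, EF

giving chain groups C_0 ≅ Z^5, C_1 ≅ Z^5.

Boundary ∂_1: C_1 → C_0 maps an edge to its endpoints' difference, ∂[p,q] = q − p. For instance
  ∂AD = D − A.
The 5×5 boundary matrix has rank 4 and Smith normal form diag(1,1,1,1).

Now H_k = ker ∂_k / im ∂_{k+1}, so:

  H_0: rank C_0 − rank ∂_1 = 5 − 4 = 1, and the invariant factors of ∂_1 are all 1, so H_0 ≅ Z.
  H_1: rank ker ∂_1 − rank ∂_2 = (5 − 4) − 0 = 1, and there is no ∂_2, so H_1 ≅ Z.

Hence the Betti numbers are b_0 = 1, b_1 = 1.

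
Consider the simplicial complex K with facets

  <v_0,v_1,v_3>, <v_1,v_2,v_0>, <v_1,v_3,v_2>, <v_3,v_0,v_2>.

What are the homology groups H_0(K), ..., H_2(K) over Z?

Fix the vertex order v_0 < v_1 < v_2 < v_3 and write every simplex with vertices in increasing order. Then dim K = 2 and the simplices of K are:

  0-simplices (4): [v_0], [v_1], [v_2], [v_3]
  1-simplices (6): [v_0,v_1], [v_0,v_2], [v_0,v_3], [v_1,v_2], [v_1,v_3], [v_2,v_3]
  2-simplices (4): [v_0,v_1,v_2], [v_0,v_1,v_3], [v_0,v_2,v_3], [v_1,v_2,v_3]

so the chain groups are C_0 ≅ Z^4, C_1 ≅ Z^6, C_2 ≅ Z^4.

The boundary map ∂_1: C_1 → C_0 maps an edge to its endpoints' difference, ∂[p,q] = q − p. For instance
  ∂[v_1,v_2] = [v_2] − [v_1].
As a 4×6 matrix over Z this has rank 3, with invariant factors (1,1,1).

Boundary ∂_2: C_2 → C_1 maps a triangle to the signed sum of its edges. For instance
  ∂[v_1,v_2,v_3] = [v_2,v_3] − [v_1,v_3] + [v_1,v_2],
  ∂[v_0,v_2,v_3] = [v_2,v_3] − [v_0,v_3] + [v_0,v_2].
The 6×4 boundary matrix has rank 3 and Smith normal form diag(1,1,1).

From H_k ≅ ker(∂_k) / im(∂_{k+1}) we obtain:

  H_0: rank C_0 − rank ∂_1 = 4 − 3 = 1, and the invariant factors of ∂_1 are all 1, so H_0 = Z.
  H_1: rank ker ∂_1 − rank ∂_2 = (6 − 3) − 3 = 0, and the invariant factors of ∂_2 are all 1, so H_1 = 0.
  H_2: rank ker ∂_2 − rank ∂_3 = (4 − 3) − 0 = 1, and there is no ∂_3, so H_2 = Z.

(K is a triangulation of the 2-sphere S^2.)

H_0 ≅ Z,  H_1 = 0,  H_2 ≅ Z.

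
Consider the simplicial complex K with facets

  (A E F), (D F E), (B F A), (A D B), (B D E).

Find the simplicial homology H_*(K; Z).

Order the vertices as A < B < D < E < F. Listing each simplex with vertices in this order, K has dimension 2 with simplices:

  0-simplices (5): A, B, D, E, F
  1-simplices (10): AB, AD, AE, AF, BD, BE, BF, DE, DF, EF
  2-simplices (5): ABD, ABF, AEF, BDE, DEF

giving chain groups C_0 ≅ Z^5, C_1 ≅ Z^10, C_2 ≅ Z^5.

∂_1: C_1 → C_0 maps an edge to its endpoints' difference, ∂[p,q] = q − p.
The resulting 5×10 matrix has rank 4, and its Smith normal form has invariant factors (1,1,1,1).

The boundary map ∂_2: C_2 → C_1 maps a triangle to the signed sum of its edges. For instance
  ∂DEF = EF − DF + DE,
  ∂AEF = EF − AF + AE.
This gives a 10×5 integer matrix of rank 5; reducing to Smith normal form yields diagonal entries (1,1,1,1,1).

Computing H_k = (kernel of ∂_k) / (image of ∂_{k+1}):

  H_0: rank C_0 − rank ∂_1 = 5 − 4 = 1, and the invariant factors of ∂_1 are all 1, so H_0 = Z.
  H_1: rank ker ∂_1 − rank ∂_2 = (10 − 4) − 5 = 1, and the invariant factors of ∂_2 are all 1, so H_1 = Z.
  H_2: rank ker ∂_2 − rank ∂_3 = (5 − 5) − 0 = 0, and there is no ∂_3, so H_2 = 0.

As a check, the Euler characteristic is 5 − 10 + 5 = 0, which agrees with 1 − 1 + 0 = 0.

H_0 = Z,  H_1 = Z,  H_2 = 0.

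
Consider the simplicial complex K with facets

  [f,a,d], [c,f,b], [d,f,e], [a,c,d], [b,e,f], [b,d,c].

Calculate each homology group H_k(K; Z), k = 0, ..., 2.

Order the vertices as a < b < c < d < e < f. Listing each simplex with vertices in this order, K has dimension 2 with simplices:

  0-simplices (6): a, b, c, d, e, f
  1-simplices (12): ac, ad, af, bc, bd, be, bf, cd, cf, de, df, ef
  2-simplices (6): acd, adf, bcd, bcf, bef, def

Hence C_0 ≅ Z^6, C_1 ≅ Z^12, C_2 ≅ Z^6.

∂_1: C_1 → C_0 maps an edge to its endpoints' difference, ∂[p,q] = q − p. For instance
  ∂bc = c − b.
This gives a 6×12 integer matrix of rank 5; reducing to Smith normal form yields diagonal entries (1,1,1,1,1).

∂_2: C_2 → C_1 maps a triangle to the signed sum of its edges. For instance
  ∂acd = cd − ad + ac,
  ∂adf = df − af + ad.
As a 12×6 matrix over Z this has rank 6, with invariant factors (1,1,1,1,1,1).

Now H_k = ker ∂_k / im ∂_{k+1}, so:

  H_0: rank C_0 − rank ∂_1 = 6 − 5 = 1, and the invariant factors of ∂_1 are all 1, so H_0 ≅ Z.
  H_1: rank ker ∂_1 − rank ∂_2 = (12 − 5) − 6 = 1, and the invariant factors of ∂_2 are all 1, so H_1 ≅ Z.
  H_2: rank ker ∂_2 − rank ∂_3 = (6 − 6) − 0 = 0, and there is no ∂_3, so H_2 ≅ 0.

H_0 ≅ Z,  H_1 ≅ Z,  H_2 = 0.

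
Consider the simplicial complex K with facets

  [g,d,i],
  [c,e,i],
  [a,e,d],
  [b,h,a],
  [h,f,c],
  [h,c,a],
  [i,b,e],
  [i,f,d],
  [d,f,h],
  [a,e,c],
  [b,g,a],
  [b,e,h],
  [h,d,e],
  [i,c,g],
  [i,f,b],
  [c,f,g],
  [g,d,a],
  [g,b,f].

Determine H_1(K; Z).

We work with the vertex ordering a < b < c < d < e < f < g < h < i. The simplices of K, each written with vertices in increasing order, are:

  0-simplices (9): a, b, c, d, e, f, g, h, i
  1-simplices (27): ab, ac, ad, ae, ag, ah, be, bf, bg, bh, bi, ce, cf, cg, ch, ci, de, df, dg, dh, di, eh, ei, fg, fh, fi, gi
  2-simplices (18): abg, abh, ace, ach, ade, adg, beh, bei, bfg, bfi, cei, cfg, cfh, cgi, deh, dfh, dfi, dgi

giving chain groups C_0 ≅ Z^9, C_1 ≅ Z^27, C_2 ≅ Z^18.

∂_1: C_1 → C_0 is given by ∂[p,q] = [q] − [p].
This gives a 9×27 integer matrix of rank 8; reducing to Smith normal form yields diagonal entries (1,1,1,1,1,1,1,1).

Boundary ∂_2: C_2 → C_1 acts by ∂[p,q,r] = [q,r] − [p,r] + [p,q]. For instance
  ∂ace = ce − ae + ac,
  ∂bfg = fg − bg + bf.
The resulting 27×18 matrix has rank 18, and its Smith normal form has invariant factors (1,1,1,1,1,1,1,1,1,1,1,1,1,1,1,1,1,2).

Computing H_k = (kernel of ∂_k) / (image of ∂_{k+1}):

  H_1: rank ker ∂_1 − rank ∂_2 = (27 − 8) − 18 = 1, and ∂_2 has invariant factor 2 > 1, so H_1 ≅ Z ⊕ Z/2Z.

(K is a triangulation of the Klein bottle.)

H_1 ≅ Z ⊕ Z/2Z.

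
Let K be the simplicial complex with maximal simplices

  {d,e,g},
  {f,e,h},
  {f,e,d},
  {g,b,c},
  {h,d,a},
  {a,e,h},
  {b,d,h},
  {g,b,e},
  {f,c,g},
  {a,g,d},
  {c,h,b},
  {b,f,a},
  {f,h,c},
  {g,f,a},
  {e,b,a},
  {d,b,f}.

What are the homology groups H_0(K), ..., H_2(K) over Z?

Order the vertices as a < b < c < d < e < f < g < h. Listing each simplex with vertices in this order, K has dimension 2 with simplices:

  0-simplices (8): a, b, c, d, e, f, g, h
  1-simplices (24): ab, ad, ae, af, ag, ah, bc, bd, be, bf, bg, bh, cf, cg, ch, de, df, dg, dh, ef, eg, eh, fg, fh
  2-simplices (16): abe, abf, adg, adh, aeh, afg, bcg, bch, bdf, bdh, beg, cfg, cfh, def, deg, efh

Hence C_0 ≅ Z^8, C_1 ≅ Z^24, C_2 ≅ Z^16.

The boundary map ∂_1: C_1 → C_0 is given by ∂[p,q] = [q] − [p].
The 8×24 boundary matrix has rank 7 and Smith normal form diag(1,1,1,1,1,1,1).

∂_2: C_2 → C_1 sends each 2-simplex [p,q,r] to [q,r] − [p,r] + [p,q]. For instance
  ∂adh = dh − ah + ad,
  ∂cfh = fh − ch + cf.
The 24×16 boundary matrix has rank 15 and Smith normal form diag(1,1,1,1,1,1,1,1,1,1,1,1,1,1,1).

From H_k ≅ ker(∂_k) / im(∂_{k+1}) we obtain:

  H_0: rank C_0 − rank ∂_1 = 8 − 7 = 1, and the invariant factors of ∂_1 are all 1, so H_0 ≅ Z.
  H_1: rank ker ∂_1 − rank ∂_2 = (24 − 7) − 15 = 2, and the invariant factors of ∂_2 are all 1, so H_1 ≅ Z^2.
  H_2: rank ker ∂_2 − rank ∂_3 = (16 − 15) − 0 = 1, and there is no ∂_3, so H_2 ≅ Z.

H_0 = Z,  H_1 = Z^2,  H_2 = Z.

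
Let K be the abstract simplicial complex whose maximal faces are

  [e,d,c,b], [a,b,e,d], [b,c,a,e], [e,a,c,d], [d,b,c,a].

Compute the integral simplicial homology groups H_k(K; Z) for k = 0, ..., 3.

H_0 ≅ Z,  H_1 = 0,  H_2 = 0,  H_3 ≅ Z.

We work with the vertex ordering a < b < c < d < e. The simplices of K, each written with vertices in increasing order, are:

  0-simplices (5): a, b, c, d, e
  1-simplices (10): ab, ac, ad, ae, bc, bd, be, cd, ce, de
  2-simplices (10): abc, abd, abe, acd, ace, ade, bcd, bce, bde, cde
  3-simplices (5): abcd, abce, abde, acde, bcde

giving chain groups C_0 ≅ Z^5, C_1 ≅ Z^10, C_2 ≅ Z^10, C_3 ≅ Z^5.

The boundary map ∂_1: C_1 → C_0 is given by ∂[p,q] = [q] − [p]. For instance
  ∂de = e − d.
The 5×10 boundary matrix has rank 4 and Smith normal form diag(1,1,1,1).

∂_2: C_2 → C_1 sends each 2-simplex [p,q,r] to [q,r] − [p,r] + [p,q]. For instance
  ∂bcd = cd − bd + bc,
  ∂acd = cd − ad + ac.
The resulting 10×10 matrix has rank 6, and its Smith normal form has invariant factors (1,1,1,1,1,1).

∂_3: C_3 → C_2 sends each 3-simplex σ to the alternating sum Σ_i (−1)^i (σ with its i-th vertex removed). For instance
  ∂abde = bde − ade + abe − abd,
  ∂acde = cde − ade + ace − acd.
The 10×5 boundary matrix has rank 4 and Smith normal form diag(1,1,1,1).

Now H_k = ker ∂_k / im ∂_{k+1}, so:

  H_0: rank C_0 − rank ∂_1 = 5 − 4 = 1, and the invariant factors of ∂_1 are all 1, so H_0 ≅ Z.
  H_1: rank ker ∂_1 − rank ∂_2 = (10 − 4) − 6 = 0, and the invariant factors of ∂_2 are all 1, so H_1 ≅ 0.
  H_2: rank ker ∂_2 − rank ∂_3 = (10 − 6) − 4 = 0, and the invariant factors of ∂_3 are all 1, so H_2 ≅ 0.
  H_3: rank ker ∂_3 − rank ∂_4 = (5 − 4) − 0 = 1, and there is no ∂_4, so H_3 ≅ Z.

As a check, the Euler characteristic is 5 − 10 + 10 − 5 = 0, which agrees with 1 − 0 + 0 − 1 = 0.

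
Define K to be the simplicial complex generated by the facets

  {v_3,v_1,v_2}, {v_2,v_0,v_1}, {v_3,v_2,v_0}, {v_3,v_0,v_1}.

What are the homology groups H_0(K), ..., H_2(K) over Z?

H_0 ≅ Z,  H_1 = 0,  H_2 ≅ Z.

K has 4 vertices, 6 edges, 4 triangles.
rank ∂_0 = 0, rank ∂_1 = 3 ⇒ b_0 = 4 − 0 − 3 = 1; all invariant factors of ∂_1 are 1 so no torsion. So H_0 = Z.
rank ∂_1 = 3, rank ∂_2 = 3 ⇒ b_1 = 6 − 3 − 3 = 0; all invariant factors of ∂_2 are 1 so no torsion. So H_1 = 0.
rank ∂_2 = 3, rank ∂_3 = 0 ⇒ b_2 = 4 − 3 − 0 = 1. So H_2 = Z.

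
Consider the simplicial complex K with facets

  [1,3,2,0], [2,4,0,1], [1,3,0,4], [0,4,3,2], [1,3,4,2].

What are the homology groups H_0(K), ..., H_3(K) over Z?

H_0 = Z,  H_1 = 0,  H_2 = 0,  H_3 = Z.

Fix the vertex order 0 < 1 < 2 < 3 < 4 and write every simplex with vertices in increasing order. Then dim K = 3 and the simplices of K are:

  0-simplices (5): [0], [1], [2], [3], [4]
  1-simplices (10): [0,1], [0,2], [0,3], [0,4], [1,2], [1,3], [1,4], [2,3], [2,4], [3,4]
  2-simplices (10): [0,1,2], [0,1,3], [0,1,4], [0,2,3], [0,2,4], [0,3,4], [1,2,3], [1,2,4], [1,3,4], [2,3,4]
  3-simplices (5): [0,1,2,3], [0,1,2,4], [0,1,3,4], [0,2,3,4], [1,2,3,4]

Hence C_0 ≅ Z^5, C_1 ≅ Z^10, C_2 ≅ Z^10, C_3 ≅ Z^5.

∂_1: C_1 → C_0 is given by ∂[p,q] = [q] − [p]. For instance
  ∂[3,4] = [4] − [3].
This gives a 5×10 integer matrix of rank 4; reducing to Smith normal form yields diagonal entries (1,1,1,1).

The boundary map ∂_2: C_2 → C_1 acts by ∂[p,q,r] = [q,r] − [p,r] + [p,q]. For instance
  ∂[0,3,4] = [3,4] − [0,4] + [0,3],
  ∂[0,2,3] = [2,3] − [0,3] + [0,2].
As a 10×10 matrix over Z this has rank 6, with invariant factors (1,1,1,1,1,1).

Boundary ∂_3: C_3 → C_2 sends each 3-simplex σ to the alternating sum Σ_i (−1)^i (σ with its i-th vertex removed). For instance
  ∂[0,1,3,4] = [1,3,4] − [0,3,4] + [0,1,4] − [0,1,3],
  ∂[1,2,3,4] = [2,3,4] − [1,3,4] + [1,2,4] − [1,2,3].
As a 10×5 matrix over Z this has rank 4, with invariant factors (1,1,1,1).

Reading off H_k = ker ∂_k / im ∂_{k+1}:

  H_0: rank C_0 − rank ∂_1 = 5 − 4 = 1, and the invariant factors of ∂_1 are all 1, so H_0 = Z.
  H_1: rank ker ∂_1 − rank ∂_2 = (10 − 4) − 6 = 0, and the invariant factors of ∂_2 are all 1, so H_1 = 0.
  H_2: rank ker ∂_2 − rank ∂_3 = (10 − 6) − 4 = 0, and the invariant factors of ∂_3 are all 1, so H_2 = 0.
  H_3: rank ker ∂_3 − rank ∂_4 = (5 − 4) − 0 = 1, and there is no ∂_4, so H_3 = Z.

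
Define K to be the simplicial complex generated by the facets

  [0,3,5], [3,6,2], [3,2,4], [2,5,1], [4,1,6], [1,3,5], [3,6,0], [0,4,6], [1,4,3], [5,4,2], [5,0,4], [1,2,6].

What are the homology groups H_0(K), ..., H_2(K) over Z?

H_0 ≅ Z,  H_1 ≅ Z/2,  H_2 = 0.

Fix the vertex order 0 < 1 < 2 < 3 < 4 < 5 < 6 and write every simplex with vertices in increasing order. Then dim K = 2 and the simplices of K are:

  0-simplices (7): [0], [1], [2], [3], [4], [5], [6]
  1-simplices (18): [0,3], [0,4], [0,5], [0,6], [1,2], [1,3], [1,4], [1,5], [1,6], [2,3], [2,4], [2,5], [2,6], [3,4], [3,5], [3,6], [4,5], [4,6]
  2-simplices (12): [0,3,5], [0,3,6], [0,4,5], [0,4,6], [1,2,5], [1,2,6], [1,3,4], [1,3,5], [1,4,6], [2,3,4], [2,3,6], [2,4,5]

Hence C_0 ≅ Z^7, C_1 ≅ Z^18, C_2 ≅ Z^12.

The boundary map ∂_1: C_1 → C_0 is given by ∂[p,q] = [q] − [p].
This gives a 7×18 integer matrix of rank 6; reducing to Smith normal form yields diagonal entries (1,1,1,1,1,1).

∂_2: C_2 → C_1 acts by ∂[p,q,r] = [q,r] − [p,r] + [p,q]. For instance
  ∂[2,3,4] = [3,4] − [2,4] + [2,3],
  ∂[1,3,5] = [3,5] − [1,5] + [1,3].
The 18×12 boundary matrix has rank 12 and Smith normal form diag(1,1,1,1,1,1,1,1,1,1,1,2).

Reading off H_k = ker ∂_k / im ∂_{k+1}:

  H_0: rank C_0 − rank ∂_1 = 7 − 6 = 1, and the invariant factors of ∂_1 are all 1, so H_0 ≅ Z.
  H_1: rank ker ∂_1 − rank ∂_2 = (18 − 6) − 12 = 0, and ∂_2 has invariant factor 2 > 1, so H_1 ≅ Z/2.
  H_2: rank ker ∂_2 − rank ∂_3 = (12 − 12) − 0 = 0, and there is no ∂_3, so H_2 ≅ 0.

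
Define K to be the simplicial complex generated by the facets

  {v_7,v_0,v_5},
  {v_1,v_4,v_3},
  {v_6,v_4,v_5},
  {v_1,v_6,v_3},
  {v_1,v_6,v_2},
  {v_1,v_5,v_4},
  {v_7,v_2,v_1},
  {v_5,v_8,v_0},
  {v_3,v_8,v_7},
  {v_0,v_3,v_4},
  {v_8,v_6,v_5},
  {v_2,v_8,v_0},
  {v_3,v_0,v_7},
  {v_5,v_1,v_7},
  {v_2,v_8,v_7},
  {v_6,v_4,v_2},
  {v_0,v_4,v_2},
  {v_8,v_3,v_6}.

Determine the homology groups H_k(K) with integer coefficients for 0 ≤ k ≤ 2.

Order the vertices as v_0 < v_1 < v_2 < v_3 < v_4 < v_5 < v_6 < v_7 < v_8. Listing each simplex with vertices in this order, K has dimension 2 with simplices:

  0-simplices (9): [v_0], [v_1], [v_2], [v_3], [v_4], [v_5], [v_6], [v_7], [v_8]
  1-simplices (27): (27 of them)
  2-simplices (18): (18 of them)

Hence C_0 ≅ Z^9, C_1 ≅ Z^27, C_2 ≅ Z^18.

The boundary map ∂_1: C_1 → C_0 sends each edge [p,q] (with p < q) to q − p.
As a 9×27 matrix over Z this has rank 8, with invariant factors (1,1,1,1,1,1,1,1).

∂_2: C_2 → C_1 sends each 2-simplex [p,q,r] to [q,r] − [p,r] + [p,q]. For instance
  ∂[v_5,v_6,v_8] = [v_6,v_8] − [v_5,v_8] + [v_5,v_6],
  ∂[v_3,v_6,v_8] = [v_6,v_8] − [v_3,v_8] + [v_3,v_6].
The 27×18 boundary matrix has rank 18 and Smith normal form diag(1,1,1,1,1,1,1,1,1,1,1,1,1,1,1,1,1,2).

Computing H_k = (kernel of ∂_k) / (image of ∂_{k+1}):

  H_0: rank C_0 − rank ∂_1 = 9 − 8 = 1, and the invariant factors of ∂_1 are all 1, so H_0 ≅ Z.
  H_1: rank ker ∂_1 − rank ∂_2 = (27 − 8) − 18 = 1, and ∂_2 has invariant factor 2 > 1, so H_1 ≅ Z ⊕ Z/2.
  H_2: rank ker ∂_2 − rank ∂_3 = (18 − 18) − 0 = 0, and there is no ∂_3, so H_2 ≅ 0.

As a check, the Euler characteristic is 9 − 27 + 18 = 0, which agrees with 1 − 1 + 0 = 0.

H_0 = Z,  H_1 = Z ⊕ Z/2,  H_2 = 0.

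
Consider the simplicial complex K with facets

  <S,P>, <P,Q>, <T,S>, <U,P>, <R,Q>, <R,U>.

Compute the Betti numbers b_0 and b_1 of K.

b_0 = 1, b_1 = 1.

Fix the vertex order P < Q < R < S < T < U and write every simplex with vertices in increasing order. Then dim K = 1 and the simplices of K are:

  0-simplices (6): P, Q, R, S, T, U
  1-simplices (6): PQ, PS, PU, QR, RU, ST

so the chain groups are C_0 ≅ Z^6, C_1 ≅ Z^6.

The boundary map ∂_1: C_1 → C_0 sends each edge [p,q] (with p < q) to q − p. For instance
  ∂ST = T − S.
As a 6×6 matrix over Z this has rank 5, with invariant factors (1,1,1,1,1).

Now H_k = ker ∂_k / im ∂_{k+1}, so:

  H_0: rank C_0 − rank ∂_1 = 6 − 5 = 1, and the invariant factors of ∂_1 are all 1, so H_0 = Z.
  H_1: rank ker ∂_1 − rank ∂_2 = (6 − 5) − 0 = 1, and there is no ∂_2, so H_1 = Z.

Hence the Betti numbers are b_0 = 1, b_1 = 1.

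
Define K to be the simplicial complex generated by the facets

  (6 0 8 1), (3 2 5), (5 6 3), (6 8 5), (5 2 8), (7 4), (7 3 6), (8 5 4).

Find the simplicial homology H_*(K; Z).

H_0 ≅ Z,  H_1 ≅ Z,  H_2 = 0,  H_3 = 0.

K has 9 vertices, 18 edges, 10 triangles, 1 3-simplex.
rank ∂_0 = 0, rank ∂_1 = 8 ⇒ b_0 = 9 − 0 − 8 = 1; all invariant factors of ∂_1 are 1 so no torsion. So H_0 = Z.
rank ∂_1 = 8, rank ∂_2 = 9 ⇒ b_1 = 18 − 8 − 9 = 1; all invariant factors of ∂_2 are 1 so no torsion. So H_1 = Z.
rank ∂_2 = 9, rank ∂_3 = 1 ⇒ b_2 = 10 − 9 − 1 = 0; all invariant factors of ∂_3 are 1 so no torsion. So H_2 = 0.
rank ∂_3 = 1, rank ∂_4 = 0 ⇒ b_3 = 1 − 1 − 0 = 0. So H_3 = 0.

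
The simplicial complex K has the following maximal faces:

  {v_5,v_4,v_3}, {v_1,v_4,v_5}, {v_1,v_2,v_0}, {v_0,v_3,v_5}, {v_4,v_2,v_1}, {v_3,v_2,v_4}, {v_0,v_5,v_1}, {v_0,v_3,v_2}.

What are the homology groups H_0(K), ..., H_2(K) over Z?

K has 6 vertices, 12 edges, 8 triangles.
rank ∂_0 = 0, rank ∂_1 = 5 ⇒ b_0 = 6 − 0 − 5 = 1; all invariant factors of ∂_1 are 1 so no torsion. So H_0 = Z.
rank ∂_1 = 5, rank ∂_2 = 7 ⇒ b_1 = 12 − 5 − 7 = 0; all invariant factors of ∂_2 are 1 so no torsion. So H_1 = 0.
rank ∂_2 = 7, rank ∂_3 = 0 ⇒ b_2 = 8 − 7 − 0 = 1. So H_2 = Z.

H_0 ≅ Z,  H_1 = 0,  H_2 ≅ Z.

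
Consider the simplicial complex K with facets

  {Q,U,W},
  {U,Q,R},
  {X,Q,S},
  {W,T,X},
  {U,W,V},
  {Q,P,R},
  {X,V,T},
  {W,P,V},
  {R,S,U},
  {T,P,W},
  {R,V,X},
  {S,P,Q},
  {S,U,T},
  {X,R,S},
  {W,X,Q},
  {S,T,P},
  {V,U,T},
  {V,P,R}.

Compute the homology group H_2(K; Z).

H_2 ≅ 0.

Take the total order P < Q < R < S < T < U < V < W < X on the vertex set. Then K (dimension 2) consists of the simplices:

  0-simplices (9): P, Q, R, S, T, U, V, W, X
  1-simplices (27): PQ, PR, PS, PT, PV, PW, QR, QS, QU, QW, QX, RS, RU, RV, RX, ST, SU, SX, TU, TV, TW, TX, UV, UW, VW, VX, WX
  2-simplices (18): PQR, PQS, PRV, PST, PTW, PVW, QRU, QSX, QUW, QWX, RSU, RSX, RVX, STU, TUV, TVX, TWX, UVW

so the chain groups are C_0 ≅ Z^9, C_1 ≅ Z^27, C_2 ≅ Z^18.

Boundary ∂_1: C_1 → C_0 is given by ∂[p,q] = [q] − [p]. For instance
  ∂PT = T − P.
The resulting 9×27 matrix has rank 8, and its Smith normal form has invariant factors (1,1,1,1,1,1,1,1).

The boundary map ∂_2: C_2 → C_1 sends each 2-simplex [p,q,r] to [q,r] − [p,r] + [p,q]. For instance
  ∂PRV = RV − PV + PR,
  ∂PST = ST − PT + PS.
As a 27×18 matrix over Z this has rank 18, with invariant factors (1,1,1,1,1,1,1,1,1,1,1,1,1,1,1,1,1,2).

Reading off H_k = ker ∂_k / im ∂_{k+1}:

  H_2: rank ker ∂_2 − rank ∂_3 = (18 − 18) − 0 = 0, and there is no ∂_3, so H_2 ≅ 0.

(K is a triangulation of the Klein bottle.)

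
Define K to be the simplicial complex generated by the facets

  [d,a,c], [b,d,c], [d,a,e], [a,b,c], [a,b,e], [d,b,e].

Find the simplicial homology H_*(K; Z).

We work with the vertex ordering a < b < c < d < e. The simplices of K, each written with vertices in increasing order, are:

  0-simplices (5): a, b, c, d, e
  1-simplices (9): ab, ac, ad, ae, bc, bd, be, cd, de
  2-simplices (6): abc, abe, acd, ade, bcd, bde

so the chain groups are C_0 ≅ Z^5, C_1 ≅ Z^9, C_2 ≅ Z^6.

Boundary ∂_1: C_1 → C_0 sends each edge [p,q] (with p < q) to q − p.
As a 5×9 matrix over Z this has rank 4, with invariant factors (1,1,1,1).

Boundary ∂_2: C_2 → C_1 maps a triangle to the signed sum of its edges. For instance
  ∂abe = be − ae + ab,
  ∂bcd = cd − bd + bc.
The resulting 9×6 matrix has rank 5, and its Smith normal form has invariant factors (1,1,1,1,1).

Computing H_k = (kernel of ∂_k) / (image of ∂_{k+1}):

  H_0: rank C_0 − rank ∂_1 = 5 − 4 = 1, and the invariant factors of ∂_1 are all 1, so H_0 ≅ Z.
  H_1: rank ker ∂_1 − rank ∂_2 = (9 − 4) − 5 = 0, and the invariant factors of ∂_2 are all 1, so H_1 ≅ 0.
  H_2: rank ker ∂_2 − rank ∂_3 = (6 − 5) − 0 = 1, and there is no ∂_3, so H_2 ≅ Z.

H_0 = Z,  H_1 = 0,  H_2 = Z.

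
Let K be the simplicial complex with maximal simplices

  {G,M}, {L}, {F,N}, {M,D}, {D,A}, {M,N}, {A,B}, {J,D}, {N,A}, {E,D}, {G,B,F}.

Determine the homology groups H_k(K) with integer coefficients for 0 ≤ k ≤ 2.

H_0 = Z^2,  H_1 = Z^3,  H_2 = 0.

We work with the vertex ordering A < B < D < E < F < G < J < L < M < N. The simplices of K, each written with vertices in increasing order, are:

  0-simplices (10): A, B, D, E, F, G, J, L, M, N
  1-simplices (12): AB, AD, AN, BF, BG, DE, DJ, DM, FG, FN, GM, MN
  2-simplices (1): BFG

so the chain groups are C_0 ≅ Z^10, C_1 ≅ Z^12, C_2 ≅ Z^1.

The boundary map ∂_1: C_1 → C_0 sends each edge [p,q] (with p < q) to q − p. For instance
  ∂AB = B − A.
The 10×12 boundary matrix has rank 8 and Smith normal form diag(1,1,1,1,1,1,1,1).

∂_2: C_2 → C_1 sends each 2-simplex [p,q,r] to [q,r] − [p,r] + [p,q]. For instance
  ∂BFG = FG − BG + BF.
The resulting 12×1 matrix has rank 1, and its Smith normal form has invariant factors (1).

Reading off H_k = ker ∂_k / im ∂_{k+1}:

  H_0: rank C_0 − rank ∂_1 = 10 − 8 = 2, and the invariant factors of ∂_1 are all 1, so H_0 ≅ Z^2.
  H_1: rank ker ∂_1 − rank ∂_2 = (12 − 8) − 1 = 3, and the invariant factors of ∂_2 are all 1, so H_1 ≅ Z^3.
  H_2: rank ker ∂_2 − rank ∂_3 = (1 − 1) − 0 = 0, and there is no ∂_3, so H_2 ≅ 0.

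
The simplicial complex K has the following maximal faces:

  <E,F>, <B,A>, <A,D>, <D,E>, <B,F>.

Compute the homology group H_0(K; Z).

K has 5 vertices, 5 edges.
rank ∂_0 = 0, rank ∂_1 = 4 ⇒ b_0 = 5 − 0 − 4 = 1; all invariant factors of ∂_1 are 1 so no torsion. So H_0 = Z.

H_0 ≅ Z.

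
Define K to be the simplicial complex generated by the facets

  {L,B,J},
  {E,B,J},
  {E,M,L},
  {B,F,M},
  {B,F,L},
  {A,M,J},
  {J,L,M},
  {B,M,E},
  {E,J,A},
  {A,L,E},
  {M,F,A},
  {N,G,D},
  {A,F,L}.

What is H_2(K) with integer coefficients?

Fix the vertex order A < B < D < E < F < G < J < L < M < N and write every simplex with vertices in increasing order. Then dim K = 2 and the simplices of K are:

  0-simplices (10): A, B, D, E, F, G, J, L, M, N
  1-simplices (21): AE, AF, AJ, AL, AM, BE, BF, BJ, BL, BM, DG, DN, EJ, EL, EM, FL, FM, GN, JL, JM, LM
  2-simplices (13): AEJ, AEL, AFL, AFM, AJM, BEJ, BEM, BFL, BFM, BJL, DGN, ELM, JLM

giving chain groups C_0 ≅ Z^10, C_1 ≅ Z^21, C_2 ≅ Z^13.

Boundary ∂_1: C_1 → C_0 sends each edge [p,q] (with p < q) to q − p. For instance
  ∂GN = N − G.
This gives a 10×21 integer matrix of rank 8; reducing to Smith normal form yields diagonal entries (1,1,1,1,1,1,1,1).

∂_2: C_2 → C_1 sends each 2-simplex [p,q,r] to [q,r] − [p,r] + [p,q]. For instance
  ∂BJL = JL − BL + BJ,
  ∂AFM = FM − AM + AF.
This gives a 21×13 integer matrix of rank 13; reducing to Smith normal form yields diagonal entries (1,1,1,1,1,1,1,1,1,1,1,1,2).

Reading off H_k = ker ∂_k / im ∂_{k+1}:

  H_2: rank ker ∂_2 − rank ∂_3 = (13 − 13) − 0 = 0, and there is no ∂_3, so H_2 = 0.

H_2 ≅ 0.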